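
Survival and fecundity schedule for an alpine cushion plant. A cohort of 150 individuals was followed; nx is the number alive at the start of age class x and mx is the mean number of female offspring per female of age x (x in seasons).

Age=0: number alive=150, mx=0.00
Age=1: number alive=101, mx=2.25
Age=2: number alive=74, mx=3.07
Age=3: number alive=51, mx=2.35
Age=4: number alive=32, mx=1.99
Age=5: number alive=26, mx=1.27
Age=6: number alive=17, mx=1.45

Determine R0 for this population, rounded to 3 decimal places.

4.638

lx = nx/n0 = nx/150: 1, 0.67333…, 0.49333…, 0.34, 0.21333…, 0.17333…, 0.11333…
lx·mx by age: 0, 1.515…, 1.514533…, 0.799, 0.424533…, 0.220133…, 0.164333…
R0 = Σ lx·mx = 4.637533… → 4.638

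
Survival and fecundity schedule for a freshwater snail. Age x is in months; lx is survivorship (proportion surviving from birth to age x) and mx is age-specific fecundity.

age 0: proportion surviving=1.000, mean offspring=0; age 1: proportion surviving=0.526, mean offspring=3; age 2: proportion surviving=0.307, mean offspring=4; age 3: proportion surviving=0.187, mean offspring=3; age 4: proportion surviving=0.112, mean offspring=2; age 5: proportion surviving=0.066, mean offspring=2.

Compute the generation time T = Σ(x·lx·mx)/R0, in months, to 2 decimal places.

lx·mx: 0, 1.578, 1.228, 0.561, 0.224, 0.132 → R0 = 3.723
x·lx·mx: 0, 1.578, 2.456, 1.683, 0.896, 0.66 → Σ = 7.273
T = 7.273 / 3.723 = 1.953532… → 1.95

1.95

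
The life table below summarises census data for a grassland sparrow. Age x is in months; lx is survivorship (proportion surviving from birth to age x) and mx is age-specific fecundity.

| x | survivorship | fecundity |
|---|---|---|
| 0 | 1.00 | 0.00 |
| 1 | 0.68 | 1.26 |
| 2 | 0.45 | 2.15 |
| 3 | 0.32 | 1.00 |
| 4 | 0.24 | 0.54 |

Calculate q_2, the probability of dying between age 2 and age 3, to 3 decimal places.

q_2 = (l_2 − l_3) / l_2 = (0.45 − 0.32) / 0.45
     = 0.13 / 0.45 = 0.288889… → 0.289

0.289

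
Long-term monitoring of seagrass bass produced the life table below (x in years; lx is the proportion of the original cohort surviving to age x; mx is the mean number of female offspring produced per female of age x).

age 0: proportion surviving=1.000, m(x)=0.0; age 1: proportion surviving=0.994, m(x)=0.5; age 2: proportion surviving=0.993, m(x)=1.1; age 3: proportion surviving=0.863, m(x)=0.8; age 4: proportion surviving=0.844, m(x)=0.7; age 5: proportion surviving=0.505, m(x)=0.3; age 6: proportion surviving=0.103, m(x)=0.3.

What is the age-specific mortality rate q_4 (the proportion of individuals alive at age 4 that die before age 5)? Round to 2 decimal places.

q_4 = (l_4 − l_5) / l_4 = (0.844 − 0.505) / 0.844
     = 0.339 / 0.844 = 0.401659… → 0.40

0.40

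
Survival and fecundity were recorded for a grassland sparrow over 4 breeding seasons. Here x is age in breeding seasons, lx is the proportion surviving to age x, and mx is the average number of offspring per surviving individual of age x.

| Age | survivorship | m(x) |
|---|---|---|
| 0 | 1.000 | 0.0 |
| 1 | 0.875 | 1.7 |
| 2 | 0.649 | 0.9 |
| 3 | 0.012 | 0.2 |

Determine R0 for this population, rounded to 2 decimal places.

lx·mx by age: 0, 1.4875, 0.5841, 0.0024
R0 = Σ lx·mx = 2.074 → 2.07

2.07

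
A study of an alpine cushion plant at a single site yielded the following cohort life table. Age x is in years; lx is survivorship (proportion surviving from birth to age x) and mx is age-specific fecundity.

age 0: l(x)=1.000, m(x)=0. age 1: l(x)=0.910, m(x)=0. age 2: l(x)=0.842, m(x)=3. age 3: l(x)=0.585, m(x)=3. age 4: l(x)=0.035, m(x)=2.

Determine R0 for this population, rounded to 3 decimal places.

lx·mx by age: 0, 0, 2.526, 1.755, 0.07
R0 = Σ lx·mx = 4.351 → 4.351

4.351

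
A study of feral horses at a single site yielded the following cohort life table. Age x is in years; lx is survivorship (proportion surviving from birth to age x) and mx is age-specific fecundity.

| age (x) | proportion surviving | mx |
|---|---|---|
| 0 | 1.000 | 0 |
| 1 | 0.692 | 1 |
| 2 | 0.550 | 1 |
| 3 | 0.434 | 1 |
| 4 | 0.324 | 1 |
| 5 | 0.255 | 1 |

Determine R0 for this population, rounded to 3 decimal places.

lx·mx by age: 0, 0.692, 0.55, 0.434, 0.324, 0.255
R0 = Σ lx·mx = 2.255 → 2.255

2.255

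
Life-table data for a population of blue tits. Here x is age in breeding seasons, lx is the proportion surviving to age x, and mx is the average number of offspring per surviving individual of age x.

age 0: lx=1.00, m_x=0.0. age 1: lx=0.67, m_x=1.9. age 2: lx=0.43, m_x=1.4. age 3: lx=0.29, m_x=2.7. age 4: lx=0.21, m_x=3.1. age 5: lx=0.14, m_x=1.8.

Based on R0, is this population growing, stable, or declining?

R0 = Σ lx·mx = 0 + 1.273 + 0.602 + 0.783 + 0.651 + 0.252 = 3.561
R0 > 1, so the population is growing.

growing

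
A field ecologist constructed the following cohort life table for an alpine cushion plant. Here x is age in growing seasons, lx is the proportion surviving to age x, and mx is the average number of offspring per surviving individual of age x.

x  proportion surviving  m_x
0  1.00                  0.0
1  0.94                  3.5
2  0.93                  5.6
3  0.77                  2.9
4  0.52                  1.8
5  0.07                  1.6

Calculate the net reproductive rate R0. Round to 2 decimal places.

11.78

lx·mx by age: 0, 3.29, 5.208, 2.233, 0.936, 0.112
R0 = Σ lx·mx = 11.779 → 11.78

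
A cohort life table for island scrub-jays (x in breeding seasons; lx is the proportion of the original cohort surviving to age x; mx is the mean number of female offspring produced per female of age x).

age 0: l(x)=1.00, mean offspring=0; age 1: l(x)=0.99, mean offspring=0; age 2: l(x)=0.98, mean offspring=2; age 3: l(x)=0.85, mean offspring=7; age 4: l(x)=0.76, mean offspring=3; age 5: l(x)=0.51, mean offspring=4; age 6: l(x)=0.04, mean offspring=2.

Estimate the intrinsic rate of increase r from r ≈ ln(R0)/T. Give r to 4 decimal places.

0.7434

R0 = Σ lx·mx = 0 + 0 + 1.96 + 5.95 + 2.28 + 2.04 + 0.08 = 12.31
Σ x·lx·mx = 41.57; T = 41.57/12.31 = 3.37693…
r ≈ ln(R0)/T = ln(12.31)/3.37693… = 0.743401… → 0.7434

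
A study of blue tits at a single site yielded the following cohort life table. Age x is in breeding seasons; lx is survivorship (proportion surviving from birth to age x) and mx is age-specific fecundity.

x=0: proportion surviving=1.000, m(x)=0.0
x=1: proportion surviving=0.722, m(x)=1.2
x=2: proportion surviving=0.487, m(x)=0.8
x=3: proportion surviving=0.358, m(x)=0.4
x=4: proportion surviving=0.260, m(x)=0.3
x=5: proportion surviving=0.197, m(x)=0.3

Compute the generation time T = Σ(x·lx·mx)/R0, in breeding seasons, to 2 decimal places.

1.75

lx·mx: 0, 0.8664, 0.3896, 0.1432, 0.078, 0.0591 → R0 = 1.5363
x·lx·mx: 0, 0.8664, 0.7792, 0.4296, 0.312, 0.2955 → Σ = 2.6827
T = 2.6827 / 1.5363 = 1.746208… → 1.75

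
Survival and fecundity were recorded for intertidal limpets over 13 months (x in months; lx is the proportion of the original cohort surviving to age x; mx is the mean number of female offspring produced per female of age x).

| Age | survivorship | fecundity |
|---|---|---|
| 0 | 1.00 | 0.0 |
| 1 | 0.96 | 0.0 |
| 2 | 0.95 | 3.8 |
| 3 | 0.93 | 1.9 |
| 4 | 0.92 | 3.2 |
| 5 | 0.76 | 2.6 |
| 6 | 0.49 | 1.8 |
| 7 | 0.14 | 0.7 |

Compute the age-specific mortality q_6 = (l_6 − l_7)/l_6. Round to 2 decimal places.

0.71

q_6 = (l_6 − l_7) / l_6 = (0.49 − 0.14) / 0.49
     = 0.35 / 0.49 = 0.714286… → 0.71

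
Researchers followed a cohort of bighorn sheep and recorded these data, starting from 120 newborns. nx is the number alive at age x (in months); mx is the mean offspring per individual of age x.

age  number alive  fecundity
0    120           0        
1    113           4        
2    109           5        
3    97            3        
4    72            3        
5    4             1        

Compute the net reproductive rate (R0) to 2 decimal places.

12.57

lx = nx/n0 = nx/120: 1, 0.94167…, 0.90833…, 0.80833…, 0.6, 0.03333…
lx·mx by age: 0, 3.766667…, 4.541667…, 2.425…, 1.8, 0.033333…
R0 = Σ lx·mx = 12.566667… → 12.57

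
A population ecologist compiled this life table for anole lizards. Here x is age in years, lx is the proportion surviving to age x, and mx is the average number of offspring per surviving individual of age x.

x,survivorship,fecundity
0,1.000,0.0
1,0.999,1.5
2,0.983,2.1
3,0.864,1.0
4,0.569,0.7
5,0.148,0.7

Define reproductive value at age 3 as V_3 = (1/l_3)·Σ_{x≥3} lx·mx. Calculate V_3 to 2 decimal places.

lx·mx for x ≥ 3: 0.864, 0.3983, 0.1036 → sum = 1.3659
V_3 = 1.3659 / l_3 = 1.3659 / 0.864 = 1.580903… → 1.58

1.58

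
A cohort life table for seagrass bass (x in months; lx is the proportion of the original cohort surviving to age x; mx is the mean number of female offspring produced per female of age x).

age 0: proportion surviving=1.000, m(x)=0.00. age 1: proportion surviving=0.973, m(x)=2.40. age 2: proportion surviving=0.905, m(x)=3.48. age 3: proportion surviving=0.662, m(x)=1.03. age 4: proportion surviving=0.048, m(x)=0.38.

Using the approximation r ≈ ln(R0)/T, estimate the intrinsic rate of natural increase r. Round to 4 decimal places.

R0 = Σ lx·mx = 0 + 2.3352 + 3.1494 + 0.68186 + 0.01824 = 6.1847
Σ x·lx·mx = 10.75254; T = 10.75254/6.1847 = 1.73857…
r ≈ ln(R0)/T = ln(6.1847)/1.73857… = 1.048032… → 1.0480

1.0480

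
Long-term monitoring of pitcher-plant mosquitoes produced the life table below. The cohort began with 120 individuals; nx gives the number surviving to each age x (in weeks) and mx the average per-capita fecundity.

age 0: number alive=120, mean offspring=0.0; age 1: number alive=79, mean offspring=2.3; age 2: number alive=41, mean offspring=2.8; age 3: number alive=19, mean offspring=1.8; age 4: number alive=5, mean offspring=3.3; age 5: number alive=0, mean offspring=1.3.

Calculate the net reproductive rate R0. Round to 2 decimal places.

lx = nx/n0 = nx/120: 1, 0.65833…, 0.34167…, 0.15833…, 0.04167…, 0
lx·mx by age: 0, 1.514167…, 0.956667…, 0.285…, 0.1375…, 0
R0 = Σ lx·mx = 2.893333… → 2.89

2.89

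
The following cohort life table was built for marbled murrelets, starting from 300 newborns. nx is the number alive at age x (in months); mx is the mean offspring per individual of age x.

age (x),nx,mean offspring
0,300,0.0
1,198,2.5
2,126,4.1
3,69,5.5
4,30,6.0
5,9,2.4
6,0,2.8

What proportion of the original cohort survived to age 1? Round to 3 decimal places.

l_1 = n_1/n_0 = 198/300 = 0.66 → 0.660

0.660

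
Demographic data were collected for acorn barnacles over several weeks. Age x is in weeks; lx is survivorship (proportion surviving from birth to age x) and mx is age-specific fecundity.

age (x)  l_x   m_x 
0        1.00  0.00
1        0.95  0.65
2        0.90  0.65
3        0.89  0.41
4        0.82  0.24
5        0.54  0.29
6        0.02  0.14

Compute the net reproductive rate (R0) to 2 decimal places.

lx·mx by age: 0, 0.6175, 0.585, 0.3649, 0.1968, 0.1566, 0.0028
R0 = Σ lx·mx = 1.9236 → 1.92

1.92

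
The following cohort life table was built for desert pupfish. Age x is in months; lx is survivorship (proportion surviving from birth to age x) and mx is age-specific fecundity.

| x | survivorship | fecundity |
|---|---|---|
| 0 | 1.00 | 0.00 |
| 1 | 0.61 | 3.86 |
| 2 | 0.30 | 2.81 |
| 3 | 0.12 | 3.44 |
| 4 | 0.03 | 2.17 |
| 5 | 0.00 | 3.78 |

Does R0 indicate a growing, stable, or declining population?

growing

R0 = Σ lx·mx = 0 + 2.3546 + 0.843 + 0.4128 + 0.0651 + 0 = 3.6755
R0 > 1, so the population is growing.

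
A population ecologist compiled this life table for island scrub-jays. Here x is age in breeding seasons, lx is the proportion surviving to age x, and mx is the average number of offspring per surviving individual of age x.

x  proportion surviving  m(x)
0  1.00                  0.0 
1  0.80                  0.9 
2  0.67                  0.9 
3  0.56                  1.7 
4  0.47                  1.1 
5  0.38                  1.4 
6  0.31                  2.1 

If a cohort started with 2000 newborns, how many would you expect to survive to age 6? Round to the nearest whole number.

620

Expected survivors = N0 · l_6 = 2000 × 0.31 = 620 → 620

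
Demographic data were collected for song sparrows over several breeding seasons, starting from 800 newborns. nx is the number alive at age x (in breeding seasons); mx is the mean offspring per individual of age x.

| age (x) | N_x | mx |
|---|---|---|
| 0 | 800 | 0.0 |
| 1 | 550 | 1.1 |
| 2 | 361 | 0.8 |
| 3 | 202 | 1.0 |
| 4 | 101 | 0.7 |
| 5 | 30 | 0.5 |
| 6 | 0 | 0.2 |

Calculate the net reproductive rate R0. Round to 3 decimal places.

1.477

lx = nx/n0 = nx/800: 1, 0.6875, 0.45125, 0.2525, 0.12625, 0.0375, 0
lx·mx by age: 0, 0.75625, 0.361, 0.2525, 0.088375, 0.01875, 0
R0 = Σ lx·mx = 1.476875 → 1.477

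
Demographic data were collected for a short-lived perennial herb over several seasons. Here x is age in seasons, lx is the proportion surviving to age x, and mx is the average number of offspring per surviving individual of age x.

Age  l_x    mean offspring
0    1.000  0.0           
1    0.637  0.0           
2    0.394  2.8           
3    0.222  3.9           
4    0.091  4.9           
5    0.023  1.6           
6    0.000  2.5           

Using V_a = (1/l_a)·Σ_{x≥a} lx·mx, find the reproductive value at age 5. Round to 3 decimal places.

1.600

lx·mx for x ≥ 5: 0.0368, 0 → sum = 0.0368
V_5 = 0.0368 / l_5 = 0.0368 / 0.023 = 1.6 → 1.600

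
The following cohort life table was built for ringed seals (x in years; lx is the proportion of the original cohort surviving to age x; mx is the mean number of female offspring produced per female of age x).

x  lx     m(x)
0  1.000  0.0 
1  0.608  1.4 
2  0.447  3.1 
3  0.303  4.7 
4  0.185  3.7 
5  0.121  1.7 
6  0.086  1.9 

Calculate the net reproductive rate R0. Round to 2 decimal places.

4.71

lx·mx by age: 0, 0.8512, 1.3857, 1.4241, 0.6845, 0.2057, 0.1634
R0 = Σ lx·mx = 4.7146 → 4.71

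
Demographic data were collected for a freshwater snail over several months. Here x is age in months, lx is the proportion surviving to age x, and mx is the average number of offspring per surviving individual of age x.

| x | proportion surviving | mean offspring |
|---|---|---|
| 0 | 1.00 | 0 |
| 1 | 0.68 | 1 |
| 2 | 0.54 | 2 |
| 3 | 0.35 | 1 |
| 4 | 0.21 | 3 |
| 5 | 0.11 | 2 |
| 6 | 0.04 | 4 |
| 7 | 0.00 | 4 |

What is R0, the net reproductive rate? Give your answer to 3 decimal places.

lx·mx by age: 0, 0.68, 1.08, 0.35, 0.63, 0.22, 0.16, 0
R0 = Σ lx·mx = 3.12 → 3.120

3.120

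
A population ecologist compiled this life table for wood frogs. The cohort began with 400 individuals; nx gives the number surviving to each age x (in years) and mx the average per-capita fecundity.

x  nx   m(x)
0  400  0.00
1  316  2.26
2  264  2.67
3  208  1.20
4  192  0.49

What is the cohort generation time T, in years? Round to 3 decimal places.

1.843

lx = nx/n0 = nx/400: 1, 0.79, 0.66, 0.52, 0.48
lx·mx: 0, 1.7854, 1.7622, 0.624, 0.2352 → R0 = 4.4068
x·lx·mx: 0, 1.7854, 3.5244, 1.872, 0.9408 → Σ = 8.1226
T = 8.1226 / 4.4068 = 1.843197… → 1.843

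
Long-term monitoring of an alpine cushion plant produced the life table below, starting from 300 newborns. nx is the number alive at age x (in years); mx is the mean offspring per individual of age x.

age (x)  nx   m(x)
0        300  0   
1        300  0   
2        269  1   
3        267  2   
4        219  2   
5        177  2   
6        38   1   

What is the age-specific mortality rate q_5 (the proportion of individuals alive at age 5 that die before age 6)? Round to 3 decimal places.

lx = nx/n0 = nx/300: 1, 1, 0.89667…, 0.89, 0.73, 0.59, 0.12667…
q_5 = (l_5 − l_6) / l_5 = (0.59 − 0.126667…) / 0.59
     = 0.463333… / 0.59 = 0.785311… → 0.785

0.785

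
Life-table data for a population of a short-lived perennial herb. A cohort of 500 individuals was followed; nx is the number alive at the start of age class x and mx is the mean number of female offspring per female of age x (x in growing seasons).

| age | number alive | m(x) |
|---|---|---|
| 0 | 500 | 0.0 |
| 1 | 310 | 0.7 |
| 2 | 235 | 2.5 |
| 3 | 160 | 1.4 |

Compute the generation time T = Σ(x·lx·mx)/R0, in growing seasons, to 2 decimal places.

lx = nx/n0 = nx/500: 1, 0.62, 0.47, 0.32
lx·mx: 0, 0.434, 1.175, 0.448 → R0 = 2.057
x·lx·mx: 0, 0.434, 2.35, 1.344 → Σ = 4.128
T = 4.128 / 2.057 = 2.006806… → 2.01

2.01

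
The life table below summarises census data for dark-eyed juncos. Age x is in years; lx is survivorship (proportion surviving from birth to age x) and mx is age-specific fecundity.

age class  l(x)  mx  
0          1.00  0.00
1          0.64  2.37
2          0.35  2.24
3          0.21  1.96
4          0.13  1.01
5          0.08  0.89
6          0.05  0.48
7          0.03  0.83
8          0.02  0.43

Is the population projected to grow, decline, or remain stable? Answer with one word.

growing

R0 = Σ lx·mx = 0 + 1.5168 + 0.784 + 0.4116 + 0.1313 + 0.0712 + 0.024 + 0.0249 + 0.0086 = 2.9724
R0 > 1, so the population is growing.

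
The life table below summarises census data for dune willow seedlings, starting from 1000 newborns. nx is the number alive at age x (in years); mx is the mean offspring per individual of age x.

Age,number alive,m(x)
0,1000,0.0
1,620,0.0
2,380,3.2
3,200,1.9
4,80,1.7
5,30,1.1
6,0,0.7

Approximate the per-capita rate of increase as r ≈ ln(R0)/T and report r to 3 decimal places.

lx = nx/n0 = nx/1000: 1, 0.62, 0.38, 0.2, 0.08, 0.03, 0
R0 = Σ lx·mx = 0 + 0 + 1.216 + 0.38 + 0.136 + 0.033 + 0 = 1.765
Σ x·lx·mx = 4.281; T = 4.281/1.765 = 2.4255…
r ≈ ln(R0)/T = ln(1.765)/2.4255… = 0.23424… → 0.234

0.234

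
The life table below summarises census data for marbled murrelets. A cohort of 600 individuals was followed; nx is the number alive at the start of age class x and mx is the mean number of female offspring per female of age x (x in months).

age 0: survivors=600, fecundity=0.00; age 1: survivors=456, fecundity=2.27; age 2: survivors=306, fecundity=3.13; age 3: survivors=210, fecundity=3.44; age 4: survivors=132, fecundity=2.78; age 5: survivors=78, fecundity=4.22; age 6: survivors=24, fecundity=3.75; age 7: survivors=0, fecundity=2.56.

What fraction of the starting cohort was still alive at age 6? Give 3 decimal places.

l_6 = n_6/n_0 = 24/600 = 0.04 → 0.040

0.040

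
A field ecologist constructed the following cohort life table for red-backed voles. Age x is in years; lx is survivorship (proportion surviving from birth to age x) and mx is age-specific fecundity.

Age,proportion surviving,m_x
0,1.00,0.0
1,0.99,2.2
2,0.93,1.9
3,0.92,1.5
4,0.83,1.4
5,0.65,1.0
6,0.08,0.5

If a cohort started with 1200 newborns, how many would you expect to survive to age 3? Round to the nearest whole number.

Expected survivors = N0 · l_3 = 1200 × 0.92 = 1104 → 1104

1104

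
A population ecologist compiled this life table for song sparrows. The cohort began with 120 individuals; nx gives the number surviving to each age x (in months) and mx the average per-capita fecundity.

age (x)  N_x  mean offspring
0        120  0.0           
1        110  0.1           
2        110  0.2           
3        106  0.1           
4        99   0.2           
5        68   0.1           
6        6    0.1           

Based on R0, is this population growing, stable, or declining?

declining

lx = nx/n0 = nx/120: 1, 0.91667…, 0.91667…, 0.88333…, 0.825, 0.56667…, 0.05
R0 = Σ lx·mx = 0 + 0.091667… + 0.183333… + 0.088333… + 0.165 + 0.056667… + 0.005 = 0.59…
R0 < 1, so the population is declining.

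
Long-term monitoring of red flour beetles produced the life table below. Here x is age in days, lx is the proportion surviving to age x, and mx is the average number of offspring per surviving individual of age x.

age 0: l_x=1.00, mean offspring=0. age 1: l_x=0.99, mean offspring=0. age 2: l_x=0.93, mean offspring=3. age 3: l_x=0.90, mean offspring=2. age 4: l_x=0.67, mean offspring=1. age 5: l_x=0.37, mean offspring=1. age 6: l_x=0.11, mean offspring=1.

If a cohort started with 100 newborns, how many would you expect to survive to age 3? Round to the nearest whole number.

90

Expected survivors = N0 · l_3 = 100 × 0.90 = 90 → 90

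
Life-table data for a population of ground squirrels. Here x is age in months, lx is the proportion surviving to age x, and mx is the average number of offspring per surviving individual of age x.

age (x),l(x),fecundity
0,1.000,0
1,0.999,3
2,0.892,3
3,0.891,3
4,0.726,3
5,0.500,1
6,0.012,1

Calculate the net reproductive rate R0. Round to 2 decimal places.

11.04

lx·mx by age: 0, 2.997, 2.676, 2.673, 2.178, 0.5, 0.012
R0 = Σ lx·mx = 11.036 → 11.04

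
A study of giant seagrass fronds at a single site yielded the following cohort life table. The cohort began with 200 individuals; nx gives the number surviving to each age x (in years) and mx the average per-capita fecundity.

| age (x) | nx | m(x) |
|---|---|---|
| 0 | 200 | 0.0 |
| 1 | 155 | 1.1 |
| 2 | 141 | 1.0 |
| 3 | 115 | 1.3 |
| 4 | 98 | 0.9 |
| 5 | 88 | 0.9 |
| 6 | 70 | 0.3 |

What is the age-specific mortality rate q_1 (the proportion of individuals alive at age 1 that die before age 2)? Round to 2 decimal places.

lx = nx/n0 = nx/200: 1, 0.775, 0.705, 0.575, 0.49, 0.44, 0.35
q_1 = (l_1 − l_2) / l_1 = (0.775 − 0.705) / 0.775
     = 0.07 / 0.775 = 0.090323… → 0.09

0.09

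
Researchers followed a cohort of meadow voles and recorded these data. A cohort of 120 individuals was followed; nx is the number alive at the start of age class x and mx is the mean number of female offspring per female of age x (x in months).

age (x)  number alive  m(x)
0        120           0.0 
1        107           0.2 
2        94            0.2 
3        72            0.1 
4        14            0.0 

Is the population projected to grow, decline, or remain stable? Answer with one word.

declining

lx = nx/n0 = nx/120: 1, 0.89167…, 0.78333…, 0.6, 0.11667…
R0 = Σ lx·mx = 0 + 0.178333… + 0.156667… + 0.06 + 0 = 0.395…
R0 < 1, so the population is declining.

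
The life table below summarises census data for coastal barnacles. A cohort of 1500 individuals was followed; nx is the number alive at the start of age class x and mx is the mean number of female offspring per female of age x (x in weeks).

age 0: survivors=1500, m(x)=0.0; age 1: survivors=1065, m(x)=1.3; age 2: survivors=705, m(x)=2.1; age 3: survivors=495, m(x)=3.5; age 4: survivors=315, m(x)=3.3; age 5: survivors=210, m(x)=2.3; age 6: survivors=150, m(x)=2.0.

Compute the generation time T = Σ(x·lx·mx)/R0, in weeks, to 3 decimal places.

2.791

lx = nx/n0 = nx/1500: 1, 0.71, 0.47, 0.33, 0.21, 0.14, 0.1
lx·mx: 0, 0.923, 0.987, 1.155, 0.693, 0.322, 0.2 → R0 = 4.28
x·lx·mx: 0, 0.923, 1.974, 3.465, 2.772, 1.61, 1.2 → Σ = 11.944
T = 11.944 / 4.28 = 2.790654… → 2.791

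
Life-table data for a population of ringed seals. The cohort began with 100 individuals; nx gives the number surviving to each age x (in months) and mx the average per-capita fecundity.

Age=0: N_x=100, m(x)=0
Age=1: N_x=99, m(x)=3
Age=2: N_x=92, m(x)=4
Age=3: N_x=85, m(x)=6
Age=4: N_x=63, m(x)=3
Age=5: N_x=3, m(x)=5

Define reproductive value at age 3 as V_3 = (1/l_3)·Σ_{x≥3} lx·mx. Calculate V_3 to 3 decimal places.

lx = nx/n0 = nx/100: 1, 0.99, 0.92, 0.85, 0.63, 0.03
lx·mx for x ≥ 3: 5.1, 1.89, 0.15 → sum = 7.14
V_3 = 7.14 / l_3 = 7.14 / 0.85 = 8.4 → 8.400

8.400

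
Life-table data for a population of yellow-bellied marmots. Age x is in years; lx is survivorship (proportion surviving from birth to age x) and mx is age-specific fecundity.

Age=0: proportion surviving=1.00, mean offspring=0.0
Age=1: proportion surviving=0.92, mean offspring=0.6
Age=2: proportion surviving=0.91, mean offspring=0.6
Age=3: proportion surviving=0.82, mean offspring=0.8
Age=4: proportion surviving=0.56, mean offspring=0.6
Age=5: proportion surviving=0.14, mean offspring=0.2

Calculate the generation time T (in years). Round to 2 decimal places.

lx·mx: 0, 0.552, 0.546, 0.656, 0.336, 0.028 → R0 = 2.118
x·lx·mx: 0, 0.552, 1.092, 1.968, 1.344, 0.14 → Σ = 5.096
T = 5.096 / 2.118 = 2.406043… → 2.41

2.41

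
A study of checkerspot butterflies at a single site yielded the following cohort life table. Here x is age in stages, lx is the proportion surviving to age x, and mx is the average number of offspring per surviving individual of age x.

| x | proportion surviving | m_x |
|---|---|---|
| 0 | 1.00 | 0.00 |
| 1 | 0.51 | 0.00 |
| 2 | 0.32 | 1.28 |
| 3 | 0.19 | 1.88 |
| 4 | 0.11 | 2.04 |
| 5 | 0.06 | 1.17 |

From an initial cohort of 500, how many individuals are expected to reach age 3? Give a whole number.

Expected survivors = N0 · l_3 = 500 × 0.19 = 95 → 95

95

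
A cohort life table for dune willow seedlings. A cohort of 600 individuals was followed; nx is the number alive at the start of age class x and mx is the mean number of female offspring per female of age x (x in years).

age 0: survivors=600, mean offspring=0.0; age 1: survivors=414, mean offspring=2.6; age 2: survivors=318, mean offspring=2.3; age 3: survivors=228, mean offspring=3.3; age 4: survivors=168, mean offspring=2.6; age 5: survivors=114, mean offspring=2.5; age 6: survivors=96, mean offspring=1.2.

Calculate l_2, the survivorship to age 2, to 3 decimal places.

l_2 = n_2/n_0 = 318/600 = 0.53 → 0.530

0.530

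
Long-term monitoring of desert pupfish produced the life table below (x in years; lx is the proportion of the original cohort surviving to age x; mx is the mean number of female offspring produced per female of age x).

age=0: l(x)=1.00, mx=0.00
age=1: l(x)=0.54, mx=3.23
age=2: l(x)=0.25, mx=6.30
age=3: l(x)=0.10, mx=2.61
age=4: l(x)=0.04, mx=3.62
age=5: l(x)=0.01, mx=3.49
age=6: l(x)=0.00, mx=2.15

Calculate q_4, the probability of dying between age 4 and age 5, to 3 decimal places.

q_4 = (l_4 − l_5) / l_4 = (0.04 − 0.01) / 0.04
     = 0.03 / 0.04 = 0.75 → 0.750

0.750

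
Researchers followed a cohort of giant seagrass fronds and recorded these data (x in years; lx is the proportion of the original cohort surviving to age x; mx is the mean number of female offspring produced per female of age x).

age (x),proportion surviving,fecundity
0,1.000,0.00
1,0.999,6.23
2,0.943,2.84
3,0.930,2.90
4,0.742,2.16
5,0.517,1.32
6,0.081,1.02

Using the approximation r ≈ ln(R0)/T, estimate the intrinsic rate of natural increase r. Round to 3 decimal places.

1.228

R0 = Σ lx·mx = 0 + 6.22377 + 2.67812 + 2.697 + 1.60272 + 0.68244 + 0.08262 = 13.96667
Σ x·lx·mx = 29.98981; T = 29.98981/13.96667 = 2.14724…
r ≈ ln(R0)/T = ln(13.96667)/2.14724… = 1.22794… → 1.228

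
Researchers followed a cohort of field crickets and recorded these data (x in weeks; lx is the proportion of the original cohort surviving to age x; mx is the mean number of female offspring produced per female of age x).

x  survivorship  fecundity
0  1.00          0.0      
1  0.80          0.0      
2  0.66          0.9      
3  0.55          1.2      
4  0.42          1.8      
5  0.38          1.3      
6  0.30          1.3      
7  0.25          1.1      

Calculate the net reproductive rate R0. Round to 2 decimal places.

3.17

lx·mx by age: 0, 0, 0.594, 0.66, 0.756, 0.494, 0.39, 0.275
R0 = Σ lx·mx = 3.169 → 3.17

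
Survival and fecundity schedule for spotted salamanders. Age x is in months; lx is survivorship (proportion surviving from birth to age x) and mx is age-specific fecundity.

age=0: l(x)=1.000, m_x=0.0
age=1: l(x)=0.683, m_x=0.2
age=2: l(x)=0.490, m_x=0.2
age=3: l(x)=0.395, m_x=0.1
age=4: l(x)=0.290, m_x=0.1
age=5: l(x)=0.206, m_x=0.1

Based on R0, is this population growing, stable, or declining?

declining

R0 = Σ lx·mx = 0 + 0.1366 + 0.098 + 0.0395 + 0.029 + 0.0206 = 0.3237
R0 < 1, so the population is declining.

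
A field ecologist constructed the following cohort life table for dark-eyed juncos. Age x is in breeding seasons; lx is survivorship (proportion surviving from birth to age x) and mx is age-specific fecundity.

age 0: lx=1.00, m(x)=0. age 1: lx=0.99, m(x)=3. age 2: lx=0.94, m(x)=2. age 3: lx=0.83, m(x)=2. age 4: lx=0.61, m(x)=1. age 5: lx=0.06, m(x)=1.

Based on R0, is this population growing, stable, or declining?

R0 = Σ lx·mx = 0 + 2.97 + 1.88 + 1.66 + 0.61 + 0.06 = 7.18
R0 > 1, so the population is growing.

growing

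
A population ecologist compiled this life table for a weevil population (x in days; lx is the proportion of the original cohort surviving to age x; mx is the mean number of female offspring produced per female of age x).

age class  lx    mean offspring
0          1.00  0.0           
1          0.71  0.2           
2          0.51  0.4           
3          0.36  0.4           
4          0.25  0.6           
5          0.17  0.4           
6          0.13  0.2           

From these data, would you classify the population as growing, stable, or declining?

declining

R0 = Σ lx·mx = 0 + 0.142 + 0.204 + 0.144 + 0.15 + 0.068 + 0.026 = 0.734
R0 < 1, so the population is declining.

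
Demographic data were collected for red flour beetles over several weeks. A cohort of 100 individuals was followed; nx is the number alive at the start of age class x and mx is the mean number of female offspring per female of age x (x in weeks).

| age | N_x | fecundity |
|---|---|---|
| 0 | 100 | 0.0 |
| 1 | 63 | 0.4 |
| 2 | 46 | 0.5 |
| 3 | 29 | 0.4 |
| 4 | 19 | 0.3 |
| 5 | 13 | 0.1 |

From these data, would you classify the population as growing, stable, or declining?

lx = nx/n0 = nx/100: 1, 0.63, 0.46, 0.29, 0.19, 0.13
R0 = Σ lx·mx = 0 + 0.252 + 0.23 + 0.116 + 0.057 + 0.013 = 0.668
R0 < 1, so the population is declining.

declining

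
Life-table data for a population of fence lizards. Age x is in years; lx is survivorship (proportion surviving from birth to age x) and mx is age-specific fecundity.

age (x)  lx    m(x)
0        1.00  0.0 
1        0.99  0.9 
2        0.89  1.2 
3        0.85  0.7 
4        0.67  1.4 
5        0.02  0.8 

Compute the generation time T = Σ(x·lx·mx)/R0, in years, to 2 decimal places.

2.46

lx·mx: 0, 0.891, 1.068, 0.595, 0.938, 0.016 → R0 = 3.508
x·lx·mx: 0, 0.891, 2.136, 1.785, 3.752, 0.08 → Σ = 8.644
T = 8.644 / 3.508 = 2.464082… → 2.46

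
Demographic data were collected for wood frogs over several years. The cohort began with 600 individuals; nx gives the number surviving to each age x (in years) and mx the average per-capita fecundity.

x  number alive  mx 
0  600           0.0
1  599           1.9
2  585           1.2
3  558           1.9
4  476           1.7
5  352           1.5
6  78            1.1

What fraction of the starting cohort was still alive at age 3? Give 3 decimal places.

l_3 = n_3/n_0 = 558/600 = 0.93 → 0.930

0.930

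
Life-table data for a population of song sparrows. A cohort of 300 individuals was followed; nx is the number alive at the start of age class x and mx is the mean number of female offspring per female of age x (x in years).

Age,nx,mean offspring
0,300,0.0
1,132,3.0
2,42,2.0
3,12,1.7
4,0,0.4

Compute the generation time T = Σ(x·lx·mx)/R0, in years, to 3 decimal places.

1.249

lx = nx/n0 = nx/300: 1, 0.44, 0.14, 0.04, 0
lx·mx: 0, 1.32, 0.28, 0.068, 0 → R0 = 1.668
x·lx·mx: 0, 1.32, 0.56, 0.204, 0 → Σ = 2.084
T = 2.084 / 1.668 = 1.2494… → 1.249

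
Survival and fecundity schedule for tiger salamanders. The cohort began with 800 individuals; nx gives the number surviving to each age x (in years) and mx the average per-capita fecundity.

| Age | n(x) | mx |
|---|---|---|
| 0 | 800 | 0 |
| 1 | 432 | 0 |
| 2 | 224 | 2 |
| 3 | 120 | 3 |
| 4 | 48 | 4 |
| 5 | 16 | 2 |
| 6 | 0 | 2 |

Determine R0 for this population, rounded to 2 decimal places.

1.29

lx = nx/n0 = nx/800: 1, 0.54, 0.28, 0.15, 0.06, 0.02, 0
lx·mx by age: 0, 0, 0.56, 0.45, 0.24, 0.04, 0
R0 = Σ lx·mx = 1.29 → 1.29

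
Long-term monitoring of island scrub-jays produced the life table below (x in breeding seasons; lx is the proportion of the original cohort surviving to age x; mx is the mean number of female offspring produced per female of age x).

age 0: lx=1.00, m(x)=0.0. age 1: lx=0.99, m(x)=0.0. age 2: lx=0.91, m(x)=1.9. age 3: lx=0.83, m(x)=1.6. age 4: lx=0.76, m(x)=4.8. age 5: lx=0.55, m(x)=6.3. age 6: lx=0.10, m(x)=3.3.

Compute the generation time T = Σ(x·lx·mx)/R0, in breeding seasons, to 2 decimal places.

lx·mx: 0, 0, 1.729, 1.328, 3.648, 3.465, 0.33 → R0 = 10.5
x·lx·mx: 0, 0, 3.458, 3.984, 14.592, 17.325, 1.98 → Σ = 41.339
T = 41.339 / 10.5 = 3.937048… → 3.94

3.94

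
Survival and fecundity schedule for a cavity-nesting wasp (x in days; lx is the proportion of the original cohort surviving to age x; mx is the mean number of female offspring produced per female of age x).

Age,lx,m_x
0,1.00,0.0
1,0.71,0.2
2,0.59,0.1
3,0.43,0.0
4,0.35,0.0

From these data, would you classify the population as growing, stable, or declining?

declining

R0 = Σ lx·mx = 0 + 0.142 + 0.059 + 0 + 0 = 0.201
R0 < 1, so the population is declining.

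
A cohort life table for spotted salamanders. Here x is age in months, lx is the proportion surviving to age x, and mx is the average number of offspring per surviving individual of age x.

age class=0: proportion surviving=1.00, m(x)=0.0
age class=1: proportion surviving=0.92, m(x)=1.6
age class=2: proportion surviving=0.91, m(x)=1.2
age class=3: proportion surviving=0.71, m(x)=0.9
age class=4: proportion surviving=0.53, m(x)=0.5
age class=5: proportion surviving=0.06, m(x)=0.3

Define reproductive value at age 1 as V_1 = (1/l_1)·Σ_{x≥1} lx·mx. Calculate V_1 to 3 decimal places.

lx·mx for x ≥ 1: 1.472, 1.092, 0.639, 0.265, 0.018 → sum = 3.486
V_1 = 3.486 / l_1 = 3.486 / 0.92 = 3.78913… → 3.789

3.789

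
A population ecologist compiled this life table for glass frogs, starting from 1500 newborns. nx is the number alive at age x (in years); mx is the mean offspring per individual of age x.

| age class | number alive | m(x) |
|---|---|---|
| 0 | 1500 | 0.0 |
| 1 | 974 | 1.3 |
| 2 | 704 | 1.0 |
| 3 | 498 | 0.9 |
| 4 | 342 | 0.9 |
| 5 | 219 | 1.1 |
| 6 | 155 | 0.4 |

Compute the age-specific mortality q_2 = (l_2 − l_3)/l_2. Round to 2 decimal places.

0.29

lx = nx/n0 = nx/1500: 1, 0.64933…, 0.46933…, 0.332, 0.228, 0.146, 0.10333…
q_2 = (l_2 − l_3) / l_2 = (0.469333… − 0.332) / 0.469333…
     = 0.137333… / 0.469333… = 0.292614… → 0.29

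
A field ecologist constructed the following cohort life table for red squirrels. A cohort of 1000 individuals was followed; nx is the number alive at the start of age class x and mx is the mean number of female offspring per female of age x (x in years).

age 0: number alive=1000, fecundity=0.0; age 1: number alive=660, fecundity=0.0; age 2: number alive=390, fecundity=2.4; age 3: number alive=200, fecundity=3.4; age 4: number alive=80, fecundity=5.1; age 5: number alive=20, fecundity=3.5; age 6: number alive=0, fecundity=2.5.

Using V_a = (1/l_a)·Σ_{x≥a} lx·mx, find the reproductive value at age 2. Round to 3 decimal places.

5.369

lx = nx/n0 = nx/1000: 1, 0.66, 0.39, 0.2, 0.08, 0.02, 0
lx·mx for x ≥ 2: 0.936, 0.68, 0.408, 0.07, 0 → sum = 2.094
V_2 = 2.094 / l_2 = 2.094 / 0.39 = 5.369231… → 5.369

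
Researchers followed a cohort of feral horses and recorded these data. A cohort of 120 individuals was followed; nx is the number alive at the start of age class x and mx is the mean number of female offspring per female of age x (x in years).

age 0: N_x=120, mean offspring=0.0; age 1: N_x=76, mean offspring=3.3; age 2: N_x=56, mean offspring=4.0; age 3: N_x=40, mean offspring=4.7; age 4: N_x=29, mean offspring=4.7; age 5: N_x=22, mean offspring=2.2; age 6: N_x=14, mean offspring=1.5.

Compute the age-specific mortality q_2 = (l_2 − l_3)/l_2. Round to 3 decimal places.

0.286

lx = nx/n0 = nx/120: 1, 0.63333…, 0.46667…, 0.33333…, 0.24167…, 0.18333…, 0.11667…
q_2 = (l_2 − l_3) / l_2 = (0.466667… − 0.333333…) / 0.466667…
     = 0.133333… / 0.466667… = 0.285714… → 0.286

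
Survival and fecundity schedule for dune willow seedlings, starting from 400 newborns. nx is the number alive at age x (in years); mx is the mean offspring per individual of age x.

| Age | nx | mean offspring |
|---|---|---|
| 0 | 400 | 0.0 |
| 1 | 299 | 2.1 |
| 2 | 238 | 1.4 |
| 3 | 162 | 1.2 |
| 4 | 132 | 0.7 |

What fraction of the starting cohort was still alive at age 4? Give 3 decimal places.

0.330

l_4 = n_4/n_0 = 132/400 = 0.33 → 0.330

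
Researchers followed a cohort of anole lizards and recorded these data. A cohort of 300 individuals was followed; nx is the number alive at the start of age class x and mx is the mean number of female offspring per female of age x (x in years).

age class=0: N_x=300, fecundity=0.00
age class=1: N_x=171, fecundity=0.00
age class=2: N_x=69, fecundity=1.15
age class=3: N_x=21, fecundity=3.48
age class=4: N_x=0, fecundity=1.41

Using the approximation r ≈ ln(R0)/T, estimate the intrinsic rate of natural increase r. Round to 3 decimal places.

-0.273

lx = nx/n0 = nx/300: 1, 0.57, 0.23, 0.07, 0
R0 = Σ lx·mx = 0 + 0 + 0.2645 + 0.2436 + 0 = 0.5081
Σ x·lx·mx = 1.2598; T = 1.2598/0.5081 = 2.47943…
r ≈ ln(R0)/T = ln(0.5081)/2.47943… = -0.27308… → -0.273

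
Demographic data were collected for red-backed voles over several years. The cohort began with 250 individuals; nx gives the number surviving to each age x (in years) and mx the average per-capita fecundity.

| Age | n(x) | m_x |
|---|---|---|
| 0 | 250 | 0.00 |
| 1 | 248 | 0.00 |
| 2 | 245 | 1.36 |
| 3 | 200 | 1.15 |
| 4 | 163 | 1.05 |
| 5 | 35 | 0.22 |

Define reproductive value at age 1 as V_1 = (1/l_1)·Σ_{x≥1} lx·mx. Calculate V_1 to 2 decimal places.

2.99

lx = nx/n0 = nx/250: 1, 0.992, 0.98, 0.8, 0.652, 0.14
lx·mx for x ≥ 1: 0, 1.3328, 0.92, 0.6846, 0.0308 → sum = 2.9682
V_1 = 2.9682 / l_1 = 2.9682 / 0.992 = 2.992137… → 2.99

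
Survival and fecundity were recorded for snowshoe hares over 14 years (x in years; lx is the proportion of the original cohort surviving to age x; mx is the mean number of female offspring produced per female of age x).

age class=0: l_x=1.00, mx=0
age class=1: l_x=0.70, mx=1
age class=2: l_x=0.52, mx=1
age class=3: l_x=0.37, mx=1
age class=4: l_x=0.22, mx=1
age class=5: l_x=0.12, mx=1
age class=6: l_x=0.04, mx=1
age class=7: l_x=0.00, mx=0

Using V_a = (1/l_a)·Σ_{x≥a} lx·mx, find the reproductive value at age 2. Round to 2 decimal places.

2.44

lx·mx for x ≥ 2: 0.52, 0.37, 0.22, 0.12, 0.04, 0 → sum = 1.27
V_2 = 1.27 / l_2 = 1.27 / 0.52 = 2.442308… → 2.44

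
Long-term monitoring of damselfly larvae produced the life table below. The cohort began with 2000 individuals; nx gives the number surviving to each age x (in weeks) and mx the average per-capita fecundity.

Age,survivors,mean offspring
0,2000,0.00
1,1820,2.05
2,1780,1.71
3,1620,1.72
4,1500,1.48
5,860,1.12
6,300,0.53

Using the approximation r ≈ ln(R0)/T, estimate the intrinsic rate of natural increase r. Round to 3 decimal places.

0.733

lx = nx/n0 = nx/2000: 1, 0.91, 0.89, 0.81, 0.75, 0.43, 0.15
R0 = Σ lx·mx = 0 + 1.8655 + 1.5219 + 1.3932 + 1.11 + 0.4816 + 0.0795 = 6.4517
Σ x·lx·mx = 16.4139; T = 16.4139/6.4517 = 2.54412…
r ≈ ln(R0)/T = ln(6.4517)/2.54412… = 0.7328… → 0.733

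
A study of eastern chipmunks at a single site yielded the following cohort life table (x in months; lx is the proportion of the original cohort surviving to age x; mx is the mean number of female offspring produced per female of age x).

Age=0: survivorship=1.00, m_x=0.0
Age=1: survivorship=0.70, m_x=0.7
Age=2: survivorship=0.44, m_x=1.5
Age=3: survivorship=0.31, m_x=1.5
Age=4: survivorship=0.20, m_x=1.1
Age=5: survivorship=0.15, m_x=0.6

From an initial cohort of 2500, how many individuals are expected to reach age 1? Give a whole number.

1750

Expected survivors = N0 · l_1 = 2500 × 0.70 = 1750 → 1750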